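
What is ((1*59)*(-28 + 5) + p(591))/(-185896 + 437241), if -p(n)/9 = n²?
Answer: -3144886/251345 ≈ -12.512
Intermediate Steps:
p(n) = -9*n²
((1*59)*(-28 + 5) + p(591))/(-185896 + 437241) = ((1*59)*(-28 + 5) - 9*591²)/(-185896 + 437241) = (59*(-23) - 9*349281)/251345 = (-1357 - 3143529)*(1/251345) = -3144886*1/251345 = -3144886/251345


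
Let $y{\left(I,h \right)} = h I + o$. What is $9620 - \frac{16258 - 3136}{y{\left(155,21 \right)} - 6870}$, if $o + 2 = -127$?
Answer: $\frac{2001689}{208} \approx 9623.5$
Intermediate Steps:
$o = -129$ ($o = -2 - 127 = -129$)
$y{\left(I,h \right)} = -129 + I h$ ($y{\left(I,h \right)} = h I - 129 = I h - 129 = -129 + I h$)
$9620 - \frac{16258 - 3136}{y{\left(155,21 \right)} - 6870} = 9620 - \frac{16258 - 3136}{\left(-129 + 155 \cdot 21\right) - 6870} = 9620 - \frac{13122}{\left(-129 + 3255\right) - 6870} = 9620 - \frac{13122}{3126 - 6870} = 9620 - \frac{13122}{-3744} = 9620 - 13122 \left(- \frac{1}{3744}\right) = 9620 - - \frac{729}{208} = 9620 + \frac{729}{208} = \frac{2001689}{208}$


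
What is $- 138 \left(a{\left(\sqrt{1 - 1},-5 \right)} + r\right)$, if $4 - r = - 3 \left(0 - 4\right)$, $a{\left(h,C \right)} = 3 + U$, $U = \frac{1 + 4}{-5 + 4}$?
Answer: $1380$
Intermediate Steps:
$U = -5$ ($U = \frac{5}{-1} = 5 \left(-1\right) = -5$)
$a{\left(h,C \right)} = -2$ ($a{\left(h,C \right)} = 3 - 5 = -2$)
$r = -8$ ($r = 4 - - 3 \left(0 - 4\right) = 4 - \left(-3\right) \left(-4\right) = 4 - 12 = -8$)
$- 138 \left(a{\left(\sqrt{1 - 1},-5 \right)} + r\right) = - 138 \left(-2 - 8\right) = \left(-138\right) \left(-10\right) = 1380$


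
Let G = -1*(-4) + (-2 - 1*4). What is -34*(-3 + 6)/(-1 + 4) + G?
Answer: -36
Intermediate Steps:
G = -2 (G = 4 + (-2 - 4) = 4 - 6 = -2)
-34*(-3 + 6)/(-1 + 4) + G = -34*(-3 + 6)/(-1 + 4) - 2 = -102/3 - 2 = -34*1 - 2 = -34 - 2 = -36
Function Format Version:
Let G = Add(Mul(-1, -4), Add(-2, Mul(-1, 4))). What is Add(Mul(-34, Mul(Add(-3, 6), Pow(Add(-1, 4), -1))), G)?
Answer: -36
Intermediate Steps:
G = -2 (G = Add(4, Add(-2, -4)) = Add(4, -6) = -2)
Add(Mul(-34, Mul(Add(-3, 6), Pow(Add(-1, 4), -1))), G) = Add(Mul(-34, Mul(Add(-3, 6), Pow(Add(-1, 4), -1))), -2) = Add(Mul(-34, Mul(3, Pow(3, -1))), -2) = Add(Mul(-34, Mul(3, Rational(1, 3))), -2) = Add(Mul(-34, 1), -2) = Add(-34, -2) = -36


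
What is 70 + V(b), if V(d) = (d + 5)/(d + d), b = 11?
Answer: 778/11 ≈ 70.727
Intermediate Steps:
V(d) = (5 + d)/(2*d) (V(d) = (5 + d)/((2*d)) = (5 + d)*(1/(2*d)) = (5 + d)/(2*d))
70 + V(b) = 70 + (½)*(5 + 11)/11 = 70 + (½)*(1/11)*16 = 70 + 8/11 = 778/11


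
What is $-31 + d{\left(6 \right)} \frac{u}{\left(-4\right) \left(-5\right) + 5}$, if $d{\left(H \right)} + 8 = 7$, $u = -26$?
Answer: $- \frac{749}{25} \approx -29.96$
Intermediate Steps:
$d{\left(H \right)} = -1$ ($d{\left(H \right)} = -8 + 7 = -1$)
$-31 + d{\left(6 \right)} \frac{u}{\left(-4\right) \left(-5\right) + 5} = -31 - - \frac{26}{\left(-4\right) \left(-5\right) + 5} = -31 - - \frac{26}{20 + 5} = -31 - - \frac{26}{25} = -31 + \frac{26}{25} = - \frac{749}{25}$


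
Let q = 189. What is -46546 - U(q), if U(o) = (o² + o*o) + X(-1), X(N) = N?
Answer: -117987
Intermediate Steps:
U(o) = -1 + 2*o² (U(o) = (o² + o*o) - 1 = (o² + o²) - 1 = 2*o² - 1 = -1 + 2*o²)
-46546 - U(q) = -46546 - (-1 + 2*189²) = -46546 - (-1 + 2*35721) = -46546 - (-1 + 71442) = -46546 - 1*71441 = -46546 - 71441 = -117987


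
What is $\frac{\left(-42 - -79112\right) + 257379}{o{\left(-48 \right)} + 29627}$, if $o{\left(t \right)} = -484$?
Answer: $\frac{336449}{29143} \approx 11.545$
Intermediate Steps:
$\frac{\left(-42 - -79112\right) + 257379}{o{\left(-48 \right)} + 29627} = \frac{\left(-42 - -79112\right) + 257379}{-484 + 29627} = \frac{\left(-42 + 79112\right) + 257379}{29143} = \left(79070 + 257379\right) \frac{1}{29143} = 336449 \cdot \frac{1}{29143} = \frac{336449}{29143}$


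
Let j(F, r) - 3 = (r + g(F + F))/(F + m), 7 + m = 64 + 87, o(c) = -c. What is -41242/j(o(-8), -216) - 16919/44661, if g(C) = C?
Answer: -17498405843/714576 ≈ -24488.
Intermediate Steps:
m = 144 (m = -7 + (64 + 87) = -7 + 151 = 144)
j(F, r) = 3 + (r + 2*F)/(144 + F) (j(F, r) = 3 + (r + (F + F))/(F + 144) = 3 + (r + 2*F)/(144 + F))
-41242/j(o(-8), -216) - 16919/44661 = -41242*(144 - 1*(-8))/(432 - 216 + 5*(-1*(-8))) - 16919/44661 = -41242*(144 + 8)/(432 - 216 + 5*8) - 16919*1/44661 = -41242*152/(432 - 216 + 40) - 16919/44661 = -41242/((1/152)*256) - 16919/44661 = -41242/32/19 - 16919/44661 = -41242*19/32 - 16919/44661 = -391799/16 - 16919/44661 = -17498405843/714576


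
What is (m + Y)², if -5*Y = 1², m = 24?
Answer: 14161/25 ≈ 566.44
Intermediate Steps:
Y = -⅕ (Y = -⅕*1² = -⅕*1 = -⅕ ≈ -0.20000)
(m + Y)² = (24 - ⅕)² = (119/5)² = 14161/25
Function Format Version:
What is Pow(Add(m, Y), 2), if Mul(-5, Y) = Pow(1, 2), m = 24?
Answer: Rational(14161, 25) ≈ 566.44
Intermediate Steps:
Y = Rational(-1, 5) (Y = Mul(Rational(-1, 5), Pow(1, 2)) = Mul(Rational(-1, 5), 1) = Rational(-1, 5) ≈ -0.20000)
Pow(Add(m, Y), 2) = Pow(Add(24, Rational(-1, 5)), 2) = Pow(Rational(119, 5), 2) = Rational(14161, 25)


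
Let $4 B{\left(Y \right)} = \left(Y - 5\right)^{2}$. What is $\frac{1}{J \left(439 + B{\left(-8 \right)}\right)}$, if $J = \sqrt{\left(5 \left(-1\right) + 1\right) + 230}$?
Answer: $\frac{2 \sqrt{226}}{217525} \approx 0.00013822$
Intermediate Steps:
$B{\left(Y \right)} = \frac{\left(-5 + Y\right)^{2}}{4}$ ($B{\left(Y \right)} = \frac{\left(Y - 5\right)^{2}}{4} = \frac{\left(-5 + Y\right)^{2}}{4}$)
$J = \sqrt{226}$ ($J = \sqrt{\left(-5 + 1\right) + 230} = \sqrt{-4 + 230} = \sqrt{226} \approx 15.033$)
$\frac{1}{J \left(439 + B{\left(-8 \right)}\right)} = \frac{1}{\sqrt{226} \left(439 + \frac{\left(-5 - 8\right)^{2}}{4}\right)} = \frac{1}{\sqrt{226} \left(439 + \frac{\left(-13\right)^{2}}{4}\right)} = \frac{1}{\sqrt{226} \left(439 + \frac{1}{4} \cdot 169\right)} = \frac{1}{\sqrt{226} \left(439 + \frac{169}{4}\right)} = \frac{1}{\sqrt{226} \cdot \frac{1925}{4}} = \frac{1}{\frac{1925}{4} \sqrt{226}} = \frac{2 \sqrt{226}}{217525}$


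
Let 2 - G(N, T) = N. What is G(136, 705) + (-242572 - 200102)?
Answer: -442808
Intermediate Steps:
G(N, T) = 2 - N
G(136, 705) + (-242572 - 200102) = (2 - 1*136) + (-242572 - 200102) = (2 - 136) - 442674 = -134 - 442674 = -442808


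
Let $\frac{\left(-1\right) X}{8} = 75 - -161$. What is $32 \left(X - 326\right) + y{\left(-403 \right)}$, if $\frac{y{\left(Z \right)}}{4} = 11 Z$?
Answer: $-88580$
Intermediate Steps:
$X = -1888$ ($X = - 8 \left(75 - -161\right) = - 8 \left(75 + 161\right) = \left(-8\right) 236 = -1888$)
$y{\left(Z \right)} = 44 Z$ ($y{\left(Z \right)} = 4 \cdot 11 Z = 44 Z$)
$32 \left(X - 326\right) + y{\left(-403 \right)} = 32 \left(-1888 - 326\right) + 44 \left(-403\right) = 32 \left(-2214\right) - 17732 = -70848 - 17732 = -88580$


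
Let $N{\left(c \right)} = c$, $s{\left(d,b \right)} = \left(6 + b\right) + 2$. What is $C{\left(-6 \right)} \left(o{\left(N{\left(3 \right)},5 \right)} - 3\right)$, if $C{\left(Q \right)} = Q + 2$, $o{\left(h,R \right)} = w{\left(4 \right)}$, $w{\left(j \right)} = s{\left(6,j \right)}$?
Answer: $-36$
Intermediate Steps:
$s{\left(d,b \right)} = 8 + b$
$w{\left(j \right)} = 8 + j$
$o{\left(h,R \right)} = 12$ ($o{\left(h,R \right)} = 8 + 4 = 12$)
$C{\left(Q \right)} = 2 + Q$
$C{\left(-6 \right)} \left(o{\left(N{\left(3 \right)},5 \right)} - 3\right) = \left(2 - 6\right) \left(12 - 3\right) = - 4 \left(12 - 3\right) = \left(-4\right) 9 = -36$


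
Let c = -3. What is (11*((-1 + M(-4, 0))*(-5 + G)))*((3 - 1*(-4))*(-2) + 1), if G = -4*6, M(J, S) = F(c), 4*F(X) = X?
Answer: -29029/4 ≈ -7257.3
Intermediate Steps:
F(X) = X/4
M(J, S) = -¾ (M(J, S) = (¼)*(-3) = -¾)
G = -24
(11*((-1 + M(-4, 0))*(-5 + G)))*((3 - 1*(-4))*(-2) + 1) = (11*((-1 - ¾)*(-5 - 24)))*((3 - 1*(-4))*(-2) + 1) = (11*(-7/4*(-29)))*((3 + 4)*(-2) + 1) = (11*(203/4))*(7*(-2) + 1) = 2233*(-14 + 1)/4 = (2233/4)*(-13) = -29029/4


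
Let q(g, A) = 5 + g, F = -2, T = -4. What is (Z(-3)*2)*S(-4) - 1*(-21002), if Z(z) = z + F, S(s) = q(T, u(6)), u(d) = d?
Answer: 20992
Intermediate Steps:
S(s) = 1 (S(s) = 5 - 4 = 1)
Z(z) = -2 + z (Z(z) = z - 2 = -2 + z)
(Z(-3)*2)*S(-4) - 1*(-21002) = ((-2 - 3)*2)*1 - 1*(-21002) = -5*2*1 + 21002 = -10*1 + 21002 = -10 + 21002 = 20992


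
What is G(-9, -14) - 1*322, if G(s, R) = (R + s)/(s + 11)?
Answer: -667/2 ≈ -333.50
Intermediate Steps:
G(s, R) = (R + s)/(11 + s)
G(-9, -14) - 1*322 = (-14 - 9)/(11 - 9) - 1*322 = -23/2 - 322 = -667/2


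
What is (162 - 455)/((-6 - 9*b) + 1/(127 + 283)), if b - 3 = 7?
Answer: 120130/39359 ≈ 3.0522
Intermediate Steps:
b = 10 (b = 3 + 7 = 10)
(162 - 455)/((-6 - 9*b) + 1/(127 + 283)) = (162 - 455)/((-6 - 9*10) + 1/(127 + 283)) = -293/((-6 - 90) + 1/410) = -293/(-96 + 1/410) = -293/(-39359/410) = -293*(-410/39359) = 120130/39359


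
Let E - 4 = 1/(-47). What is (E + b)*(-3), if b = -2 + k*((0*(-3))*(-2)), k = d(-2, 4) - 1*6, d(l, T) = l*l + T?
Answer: -279/47 ≈ -5.9362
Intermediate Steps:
d(l, T) = T + l² (d(l, T) = l² + T = T + l²)
E = 187/47 (E = 4 + 1/(-47) = 4 - 1/47 = 187/47 ≈ 3.9787)
k = 2 (k = (4 + (-2)²) - 1*6 = (4 + 4) - 6 = 8 - 6 = 2)
b = -2 (b = -2 + 2*((0*(-3))*(-2)) = -2 + 2*(0*(-2)) = -2 + 2*0 = -2 + 0 = -2)
(E + b)*(-3) = (187/47 - 2)*(-3) = (93/47)*(-3) = -279/47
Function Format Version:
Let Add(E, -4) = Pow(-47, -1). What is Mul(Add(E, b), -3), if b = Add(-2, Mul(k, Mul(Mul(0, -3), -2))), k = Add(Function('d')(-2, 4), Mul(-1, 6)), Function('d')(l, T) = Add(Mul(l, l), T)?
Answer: Rational(-279, 47) ≈ -5.9362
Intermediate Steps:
Function('d')(l, T) = Add(T, Pow(l, 2)) (Function('d')(l, T) = Add(Pow(l, 2), T) = Add(T, Pow(l, 2)))
E = Rational(187, 47) (E = Add(4, Pow(-47, -1)) = Add(4, Rational(-1, 47)) = Rational(187, 47) ≈ 3.9787)
k = 2 (k = Add(Add(4, Pow(-2, 2)), Mul(-1, 6)) = Add(Add(4, 4), -6) = Add(8, -6) = 2)
b = -2 (b = Add(-2, Mul(2, Mul(Mul(0, -3), -2))) = Add(-2, Mul(2, Mul(0, -2))) = Add(-2, Mul(2, 0)) = Add(-2, 0) = -2)
Mul(Add(E, b), -3) = Mul(Add(Rational(187, 47), -2), -3) = Mul(Rational(93, 47), -3) = Rational(-279, 47)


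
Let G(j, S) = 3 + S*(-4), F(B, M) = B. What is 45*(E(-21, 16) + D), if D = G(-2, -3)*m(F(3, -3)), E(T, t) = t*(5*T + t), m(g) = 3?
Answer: -62055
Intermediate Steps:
G(j, S) = 3 - 4*S
E(T, t) = t*(t + 5*T)
D = 45 (D = (3 - 4*(-3))*3 = (3 + 12)*3 = 15*3 = 45)
45*(E(-21, 16) + D) = 45*(16*(16 + 5*(-21)) + 45) = 45*(16*(16 - 105) + 45) = 45*(16*(-89) + 45) = 45*(-1424 + 45) = 45*(-1379) = -62055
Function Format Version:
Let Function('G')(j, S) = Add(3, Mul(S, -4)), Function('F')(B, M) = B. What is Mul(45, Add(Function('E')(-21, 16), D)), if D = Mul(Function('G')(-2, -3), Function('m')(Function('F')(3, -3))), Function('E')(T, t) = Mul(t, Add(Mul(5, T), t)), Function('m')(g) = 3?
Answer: -62055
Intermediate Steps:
Function('G')(j, S) = Add(3, Mul(-4, S))
Function('E')(T, t) = Mul(t, Add(t, Mul(5, T)))
D = 45 (D = Mul(Add(3, Mul(-4, -3)), 3) = Mul(Add(3, 12), 3) = Mul(15, 3) = 45)
Mul(45, Add(Function('E')(-21, 16), D)) = Mul(45, Add(Mul(16, Add(16, Mul(5, -21))), 45)) = Mul(45, Add(Mul(16, Add(16, -105)), 45)) = Mul(45, Add(Mul(16, -89), 45)) = Mul(45, Add(-1424, 45)) = Mul(45, -1379) = -62055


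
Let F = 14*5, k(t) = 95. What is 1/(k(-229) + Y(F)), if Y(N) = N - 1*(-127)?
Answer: 1/292 ≈ 0.0034247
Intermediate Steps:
F = 70
Y(N) = 127 + N (Y(N) = N + 127 = 127 + N)
1/(k(-229) + Y(F)) = 1/(95 + (127 + 70)) = 1/(95 + 197) = 1/292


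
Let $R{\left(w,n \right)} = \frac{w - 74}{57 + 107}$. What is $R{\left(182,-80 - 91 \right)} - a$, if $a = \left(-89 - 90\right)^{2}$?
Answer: $- \frac{1313654}{41} \approx -32040.0$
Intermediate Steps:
$R{\left(w,n \right)} = - \frac{37}{82} + \frac{w}{164}$ ($R{\left(w,n \right)} = \frac{-74 + w}{164} = \left(-74 + w\right) \frac{1}{164} = - \frac{37}{82} + \frac{w}{164}$)
$a = 32041$ ($a = \left(-179\right)^{2} = 32041$)
$R{\left(182,-80 - 91 \right)} - a = \left(- \frac{37}{82} + \frac{1}{164} \cdot 182\right) - 32041 = \left(- \frac{37}{82} + \frac{91}{82}\right) - 32041 = \frac{27}{41} - 32041 = - \frac{1313654}{41}$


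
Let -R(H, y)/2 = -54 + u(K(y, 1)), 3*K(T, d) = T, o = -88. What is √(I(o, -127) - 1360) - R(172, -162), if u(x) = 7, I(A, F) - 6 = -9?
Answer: -94 + I*√1363 ≈ -94.0 + 36.919*I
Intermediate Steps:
K(T, d) = T/3
I(A, F) = -3 (I(A, F) = 6 - 9 = -3)
R(H, y) = 94 (R(H, y) = -2*(-54 + 7) = -2*(-47) = 94)
√(I(o, -127) - 1360) - R(172, -162) = √(-3 - 1360) - 1*94 = √(-1363) - 94 = I*√1363 - 94 = -94 + I*√1363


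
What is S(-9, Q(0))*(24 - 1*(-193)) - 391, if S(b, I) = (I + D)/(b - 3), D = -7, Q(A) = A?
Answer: -3173/12 ≈ -264.42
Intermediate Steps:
S(b, I) = (-7 + I)/(-3 + b) (S(b, I) = (I - 7)/(b - 3) = (-7 + I)/(-3 + b))
S(-9, Q(0))*(24 - 1*(-193)) - 391 = ((-7 + 0)/(-3 - 9))*(24 - 1*(-193)) - 391 = (-7/(-12))*(24 + 193) - 391 = -1/12*(-7)*217 - 391 = (7/12)*217 - 391 = 1519/12 - 391 = -3173/12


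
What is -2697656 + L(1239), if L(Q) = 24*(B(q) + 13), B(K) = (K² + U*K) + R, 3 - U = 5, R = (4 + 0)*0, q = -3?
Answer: -2696984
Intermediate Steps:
R = 0 (R = 4*0 = 0)
U = -2 (U = 3 - 1*5 = 3 - 5 = -2)
B(K) = K² - 2*K (B(K) = (K² - 2*K) + 0 = K² - 2*K)
L(Q) = 672 (L(Q) = 24*(-3*(-2 - 3) + 13) = 24*(-3*(-5) + 13) = 24*(15 + 13) = 24*28 = 672)
-2697656 + L(1239) = -2697656 + 672 = -2696984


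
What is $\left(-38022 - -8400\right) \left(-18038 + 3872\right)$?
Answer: $419625252$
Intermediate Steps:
$\left(-38022 - -8400\right) \left(-18038 + 3872\right) = \left(-38022 + 8400\right) \left(-14166\right) = \left(-29622\right) \left(-14166\right) = 419625252$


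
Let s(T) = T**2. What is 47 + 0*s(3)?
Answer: 47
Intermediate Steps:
47 + 0*s(3) = 47 + 0*3**2 = 47 + 0*9 = 47 + 0 = 47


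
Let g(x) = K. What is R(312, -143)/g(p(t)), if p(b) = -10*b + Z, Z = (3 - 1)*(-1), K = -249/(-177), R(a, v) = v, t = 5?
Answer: -8437/83 ≈ -101.65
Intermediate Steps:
K = 83/59 (K = -249*(-1/177) = 83/59 ≈ 1.4068)
Z = -2 (Z = 2*(-1) = -2)
p(b) = -2 - 10*b (p(b) = -10*b - 2 = -2 - 10*b)
g(x) = 83/59
R(312, -143)/g(p(t)) = -143/83/59 = -143*59/83 = -8437/83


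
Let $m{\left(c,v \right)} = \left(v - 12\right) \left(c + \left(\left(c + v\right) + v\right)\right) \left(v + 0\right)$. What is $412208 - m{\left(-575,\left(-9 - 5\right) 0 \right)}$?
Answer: $412208$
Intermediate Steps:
$m{\left(c,v \right)} = v \left(-12 + v\right) \left(2 c + 2 v\right)$ ($m{\left(c,v \right)} = \left(-12 + v\right) \left(c + \left(c + 2 v\right)\right) v = \left(-12 + v\right) \left(2 c + 2 v\right) v = \left(-12 + v\right) v \left(2 c + 2 v\right) = v \left(-12 + v\right) \left(2 c + 2 v\right)$)
$412208 - m{\left(-575,\left(-9 - 5\right) 0 \right)} = 412208 - 2 \left(-9 - 5\right) 0 \left(\left(\left(-9 - 5\right) 0\right)^{2} - -6900 - 12 \left(-9 - 5\right) 0 - 575 \left(-9 - 5\right) 0\right) = 412208 - 2 \left(\left(-14\right) 0\right) \left(\left(\left(-14\right) 0\right)^{2} + 6900 - 12 \left(\left(-14\right) 0\right) - 575 \left(\left(-14\right) 0\right)\right) = 412208 - 2 \cdot 0 \left(0^{2} + 6900 - 0 - 0\right) = 412208 - 2 \cdot 0 \left(0 + 6900 + 0 + 0\right) = 412208 - 2 \cdot 0 \cdot 6900 = 412208 - 0 = 412208 + 0 = 412208$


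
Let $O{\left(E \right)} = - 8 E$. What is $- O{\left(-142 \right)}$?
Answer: $-1136$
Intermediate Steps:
$- O{\left(-142 \right)} = - \left(-8\right) \left(-142\right) = \left(-1\right) 1136 = -1136$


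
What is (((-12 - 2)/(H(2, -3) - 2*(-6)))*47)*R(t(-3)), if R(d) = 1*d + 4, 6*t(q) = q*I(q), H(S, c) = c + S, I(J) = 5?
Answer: -987/11 ≈ -89.727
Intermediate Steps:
H(S, c) = S + c
t(q) = 5*q/6 (t(q) = (q*5)/6 = (5*q)/6 = 5*q/6)
R(d) = 4 + d (R(d) = d + 4 = 4 + d)
(((-12 - 2)/(H(2, -3) - 2*(-6)))*47)*R(t(-3)) = (((-12 - 2)/((2 - 3) - 2*(-6)))*47)*(4 + (⅚)*(-3)) = (-14/(-1 + 12)*47)*(4 - 5/2) = (-14/11*47)*(3/2) = (-14*1/11*47)*(3/2) = -14/11*47*(3/2) = -658/11*3/2 = -987/11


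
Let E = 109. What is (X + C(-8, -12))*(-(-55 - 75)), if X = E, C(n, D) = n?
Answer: 13130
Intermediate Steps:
X = 109
(X + C(-8, -12))*(-(-55 - 75)) = (109 - 8)*(-(-55 - 75)) = 101*(-1*(-130)) = 101*130 = 13130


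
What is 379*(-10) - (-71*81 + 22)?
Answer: 1939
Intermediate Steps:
379*(-10) - (-71*81 + 22) = -3790 - (-5751 + 22) = -3790 - 1*(-5729) = -3790 + 5729 = 1939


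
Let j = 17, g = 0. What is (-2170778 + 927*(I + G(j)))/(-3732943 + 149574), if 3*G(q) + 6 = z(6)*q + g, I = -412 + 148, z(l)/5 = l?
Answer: 2259770/3583369 ≈ 0.63063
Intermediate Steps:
z(l) = 5*l
I = -264
G(q) = -2 + 10*q (G(q) = -2 + ((5*6)*q + 0)/3 = -2 + (30*q + 0)/3 = -2 + (30*q)/3 = -2 + 10*q)
(-2170778 + 927*(I + G(j)))/(-3732943 + 149574) = (-2170778 + 927*(-264 + (-2 + 10*17)))/(-3732943 + 149574) = (-2170778 + 927*(-264 + (-2 + 170)))/(-3583369) = (-2170778 + 927*(-264 + 168))*(-1/3583369) = (-2170778 + 927*(-96))*(-1/3583369) = (-2170778 - 88992)*(-1/3583369) = -2259770*(-1/3583369) = 2259770/3583369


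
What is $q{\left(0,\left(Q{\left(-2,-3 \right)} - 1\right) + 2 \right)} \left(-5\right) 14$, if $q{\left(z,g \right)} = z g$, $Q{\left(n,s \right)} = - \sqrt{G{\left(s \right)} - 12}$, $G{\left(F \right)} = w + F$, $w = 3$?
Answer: $0$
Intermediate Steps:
$G{\left(F \right)} = 3 + F$
$Q{\left(n,s \right)} = - \sqrt{-9 + s}$ ($Q{\left(n,s \right)} = - \sqrt{\left(3 + s\right) - 12} = - \sqrt{-9 + s}$)
$q{\left(z,g \right)} = g z$
$q{\left(0,\left(Q{\left(-2,-3 \right)} - 1\right) + 2 \right)} \left(-5\right) 14 = \left(\left(- \sqrt{-9 - 3} - 1\right) + 2\right) 0 \left(-5\right) 14 = \left(\left(- \sqrt{-12} - 1\right) + 2\right) 0 \left(-5\right) 14 = \left(\left(- 2 i \sqrt{3} - 1\right) + 2\right) 0 \left(-5\right) 14 = \left(\left(-1 - 2 i \sqrt{3}\right) + 2\right) 0 \left(-5\right) 14 = \left(1 - 2 i \sqrt{3}\right) 0 \left(-5\right) 14 = 0 \left(-5\right) 14 = 0 \cdot 14 = 0$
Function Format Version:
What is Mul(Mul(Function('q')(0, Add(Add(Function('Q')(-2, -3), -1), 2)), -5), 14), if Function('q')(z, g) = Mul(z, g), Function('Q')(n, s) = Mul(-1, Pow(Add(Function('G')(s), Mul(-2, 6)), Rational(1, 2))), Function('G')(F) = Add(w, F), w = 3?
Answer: 0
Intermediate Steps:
Function('G')(F) = Add(3, F)
Function('Q')(n, s) = Mul(-1, Pow(Add(-9, s), Rational(1, 2))) (Function('Q')(n, s) = Mul(-1, Pow(Add(Add(3, s), Mul(-2, 6)), Rational(1, 2))) = Mul(-1, Pow(Add(Add(3, s), -12), Rational(1, 2))) = Mul(-1, Pow(Add(-9, s), Rational(1, 2))))
Function('q')(z, g) = Mul(g, z)
Mul(Mul(Function('q')(0, Add(Add(Function('Q')(-2, -3), -1), 2)), -5), 14) = Mul(Mul(Mul(Add(Add(Mul(-1, Pow(Add(-9, -3), Rational(1, 2))), -1), 2), 0), -5), 14) = Mul(Mul(Mul(Add(Add(Mul(-1, Pow(-12, Rational(1, 2))), -1), 2), 0), -5), 14) = Mul(Mul(Mul(Add(Add(Mul(-1, Mul(2, I, Pow(3, Rational(1, 2)))), -1), 2), 0), -5), 14) = Mul(Mul(Mul(Add(Add(Mul(-2, I, Pow(3, Rational(1, 2))), -1), 2), 0), -5), 14) = Mul(Mul(Mul(Add(Add(-1, Mul(-2, I, Pow(3, Rational(1, 2)))), 2), 0), -5), 14) = Mul(Mul(Mul(Add(1, Mul(-2, I, Pow(3, Rational(1, 2)))), 0), -5), 14) = Mul(Mul(0, -5), 14) = Mul(0, 14) = 0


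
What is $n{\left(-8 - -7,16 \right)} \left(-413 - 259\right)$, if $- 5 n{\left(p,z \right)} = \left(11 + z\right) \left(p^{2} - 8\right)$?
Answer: $- \frac{127008}{5} \approx -25402.0$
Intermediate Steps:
$n{\left(p,z \right)} = - \frac{\left(-8 + p^{2}\right) \left(11 + z\right)}{5}$ ($n{\left(p,z \right)} = - \frac{\left(11 + z\right) \left(p^{2} - 8\right)}{5} = - \frac{\left(11 + z\right) \left(-8 + p^{2}\right)}{5} = - \frac{\left(-8 + p^{2}\right) \left(11 + z\right)}{5}$)
$n{\left(-8 - -7,16 \right)} \left(-413 - 259\right) = \left(\frac{88}{5} - \frac{11 \left(-8 - -7\right)^{2}}{5} + \frac{8}{5} \cdot 16 - \frac{16 \left(-8 - -7\right)^{2}}{5}\right) \left(-413 - 259\right) = \left(\frac{88}{5} - \frac{11 \left(-8 + 7\right)^{2}}{5} + \frac{128}{5} - \frac{16 \left(-8 + 7\right)^{2}}{5}\right) \left(-672\right) = \left(\frac{88}{5} - \frac{11 \left(-1\right)^{2}}{5} + \frac{128}{5} - \frac{16 \left(-1\right)^{2}}{5}\right) \left(-672\right) = \left(\frac{88}{5} - \frac{11}{5} + \frac{128}{5} - \frac{16}{5} \cdot 1\right) \left(-672\right) = \left(\frac{88}{5} - \frac{11}{5} + \frac{128}{5} - \frac{16}{5}\right) \left(-672\right) = \frac{189}{5} \left(-672\right) = - \frac{127008}{5}$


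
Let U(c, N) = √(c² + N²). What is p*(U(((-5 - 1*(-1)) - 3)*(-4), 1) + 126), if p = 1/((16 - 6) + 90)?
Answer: 63/50 + √785/100 ≈ 1.5402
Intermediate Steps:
p = 1/100 (p = 1/(10 + 90) = 1/100 ≈ 0.010000)
U(c, N) = √(N² + c²)
p*(U(((-5 - 1*(-1)) - 3)*(-4), 1) + 126) = (√(1² + (((-5 - 1*(-1)) - 3)*(-4))²) + 126)/100 = (√(1 + (((-5 + 1) - 3)*(-4))²) + 126)/100 = (√(1 + ((-4 - 3)*(-4))²) + 126)/100 = (√(1 + (-7*(-4))²) + 126)/100 = (√(1 + 28²) + 126)/100 = (√(1 + 784) + 126)/100 = (√785 + 126)/100 = (126 + √785)/100 = 63/50 + √785/100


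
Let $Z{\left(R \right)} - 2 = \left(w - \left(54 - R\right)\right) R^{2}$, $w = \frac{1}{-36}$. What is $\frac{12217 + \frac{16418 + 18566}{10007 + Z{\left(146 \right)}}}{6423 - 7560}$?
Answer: $- \frac{27082684957}{2520501600} \approx -10.745$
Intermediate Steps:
$w = - \frac{1}{36} \approx -0.027778$
$Z{\left(R \right)} = 2 + R^{2} \left(- \frac{1945}{36} + R\right)$ ($Z{\left(R \right)} = 2 + \left(- \frac{1}{36} - \left(54 - R\right)\right) R^{2} = 2 + \left(- \frac{1}{36} + \left(-54 + R\right)\right) R^{2} = 2 + \left(- \frac{1945}{36} + R\right) R^{2} = 2 + R^{2} \left(- \frac{1945}{36} + R\right)$)
$\frac{12217 + \frac{16418 + 18566}{10007 + Z{\left(146 \right)}}}{6423 - 7560} = \frac{12217 + \frac{16418 + 18566}{10007 + \left(2 + 146^{3} - \frac{1945 \cdot 146^{2}}{36}\right)}}{6423 - 7560} = \frac{12217 + \frac{34984}{10007 + \left(2 + 3112136 - \frac{10364905}{9}\right)}}{-1137} = \left(12217 + \frac{34984}{10007 + \left(2 + 3112136 - \frac{10364905}{9}\right)}\right) \left(- \frac{1}{1137}\right) = \left(12217 + \frac{34984}{10007 + \frac{17644337}{9}}\right) \left(- \frac{1}{1137}\right) = \left(12217 + \frac{34984}{\frac{17734400}{9}}\right) \left(- \frac{1}{1137}\right) = \left(12217 + 34984 \cdot \frac{9}{17734400}\right) \left(- \frac{1}{1137}\right) = \left(12217 + \frac{39357}{2216800}\right) \left(- \frac{1}{1137}\right) = \frac{27082684957}{2216800} \left(- \frac{1}{1137}\right) = - \frac{27082684957}{2520501600}$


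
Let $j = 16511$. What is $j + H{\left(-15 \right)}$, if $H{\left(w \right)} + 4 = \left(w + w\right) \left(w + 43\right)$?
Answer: $15667$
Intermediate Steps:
$H{\left(w \right)} = -4 + 2 w \left(43 + w\right)$ ($H{\left(w \right)} = -4 + \left(w + w\right) \left(w + 43\right) = -4 + 2 w \left(43 + w\right)$)
$j + H{\left(-15 \right)} = 16511 + \left(-4 + 2 \left(-15\right)^{2} + 86 \left(-15\right)\right) = 16511 - 844 = 15667$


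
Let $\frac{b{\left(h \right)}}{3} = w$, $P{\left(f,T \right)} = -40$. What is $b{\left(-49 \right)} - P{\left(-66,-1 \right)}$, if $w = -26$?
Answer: $-38$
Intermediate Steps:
$b{\left(h \right)} = -78$ ($b{\left(h \right)} = 3 \left(-26\right) = -78$)
$b{\left(-49 \right)} - P{\left(-66,-1 \right)} = -78 - -40 = -78 + 40 = -38$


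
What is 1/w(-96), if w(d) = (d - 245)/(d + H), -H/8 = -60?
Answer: -384/341 ≈ -1.1261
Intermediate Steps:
H = 480 (H = -8*(-60) = 480)
w(d) = (-245 + d)/(480 + d) (w(d) = (d - 245)/(d + 480) = (-245 + d)/(480 + d))
1/w(-96) = 1/((-245 - 96)/(480 - 96)) = 1/(-341/384) = -384/341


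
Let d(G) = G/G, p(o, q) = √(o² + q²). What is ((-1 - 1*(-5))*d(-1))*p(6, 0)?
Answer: 24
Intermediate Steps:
d(G) = 1
((-1 - 1*(-5))*d(-1))*p(6, 0) = ((-1 - 1*(-5))*1)*√(6² + 0²) = ((-1 + 5)*1)*√(36 + 0) = (4*1)*√36 = 4*6 = 24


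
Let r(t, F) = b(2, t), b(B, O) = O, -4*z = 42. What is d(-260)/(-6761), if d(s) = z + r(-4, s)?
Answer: 29/13522 ≈ 0.0021447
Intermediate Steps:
z = -21/2 (z = -¼*42 = -21/2 ≈ -10.500)
r(t, F) = t
d(s) = -29/2 (d(s) = -21/2 - 4 = -29/2)
d(-260)/(-6761) = -29/2/(-6761) = -29/2*(-1/6761) = 29/13522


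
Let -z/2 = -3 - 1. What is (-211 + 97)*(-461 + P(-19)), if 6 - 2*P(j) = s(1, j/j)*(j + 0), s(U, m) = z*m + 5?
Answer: 38133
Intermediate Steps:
z = 8 (z = -2*(-3 - 1) = -2*(-4) = 8)
s(U, m) = 5 + 8*m (s(U, m) = 8*m + 5 = 5 + 8*m)
P(j) = 3 - 13*j/2 (P(j) = 3 - (5 + 8*(j/j))*(j + 0)/2 = 3 - (5 + 8*1)*j/2 = 3 - (5 + 8)*j/2 = 3 - 13*j/2)
(-211 + 97)*(-461 + P(-19)) = (-211 + 97)*(-461 + (3 - 13/2*(-19))) = -114*(-461 + (3 + 247/2)) = -114*(-461 + 253/2) = -114*(-669/2) = 38133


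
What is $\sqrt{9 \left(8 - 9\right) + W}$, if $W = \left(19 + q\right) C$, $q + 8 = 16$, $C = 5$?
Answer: $3 \sqrt{14} \approx 11.225$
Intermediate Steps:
$q = 8$ ($q = -8 + 16 = 8$)
$W = 135$ ($W = \left(19 + 8\right) 5 = 27 \cdot 5 = 135$)
$\sqrt{9 \left(8 - 9\right) + W} = \sqrt{9 \left(8 - 9\right) + 135} = \sqrt{9 \left(-1\right) + 135} = \sqrt{-9 + 135} = \sqrt{126} = 3 \sqrt{14}$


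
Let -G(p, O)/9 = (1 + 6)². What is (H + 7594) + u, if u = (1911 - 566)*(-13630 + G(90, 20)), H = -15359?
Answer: -18933260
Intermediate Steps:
G(p, O) = -441 (G(p, O) = -9*(1 + 6)² = -9*7² = -9*49 = -441)
u = -18925495 (u = (1911 - 566)*(-13630 - 441) = 1345*(-14071) = -18925495)
(H + 7594) + u = (-15359 + 7594) - 18925495 = -7765 - 18925495 = -18933260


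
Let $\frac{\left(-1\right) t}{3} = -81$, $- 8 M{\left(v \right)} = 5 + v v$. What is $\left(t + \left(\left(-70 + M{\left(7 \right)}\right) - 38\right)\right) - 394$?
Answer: $- \frac{1063}{4} \approx -265.75$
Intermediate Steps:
$M{\left(v \right)} = - \frac{5}{8} - \frac{v^{2}}{8}$ ($M{\left(v \right)} = - \frac{5 + v v}{8} = - \frac{5 + v^{2}}{8} = - \frac{5}{8} - \frac{v^{2}}{8}$)
$t = 243$ ($t = \left(-3\right) \left(-81\right) = 243$)
$\left(t + \left(\left(-70 + M{\left(7 \right)}\right) - 38\right)\right) - 394 = \left(243 - \frac{459}{4}\right) - 394 = \frac{513}{4} - 394 = - \frac{1063}{4}$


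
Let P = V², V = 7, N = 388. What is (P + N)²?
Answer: 190969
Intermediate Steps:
P = 49 (P = 7² = 49)
(P + N)² = (49 + 388)² = 437² = 190969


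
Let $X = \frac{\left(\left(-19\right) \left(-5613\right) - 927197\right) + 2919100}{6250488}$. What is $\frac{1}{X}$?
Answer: $\frac{3125244}{1049275} \approx 2.9785$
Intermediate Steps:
$X = \frac{1049275}{3125244}$ ($X = \left(\left(106647 - 927197\right) + 2919100\right) \frac{1}{6250488} = \left(-820550 + 2919100\right) \frac{1}{6250488} = 2098550 \cdot \frac{1}{6250488} = \frac{1049275}{3125244} \approx 0.33574$)
$\frac{1}{X} = \frac{1}{\frac{1049275}{3125244}} = \frac{3125244}{1049275}$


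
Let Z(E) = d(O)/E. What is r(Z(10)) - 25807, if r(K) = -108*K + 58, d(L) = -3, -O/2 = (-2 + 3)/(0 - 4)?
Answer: -128583/5 ≈ -25717.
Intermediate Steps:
O = 1/2 (O = -2*(-2 + 3)/(0 - 4) = -2/(-4) = -2*(-1)/4 = -2*(-1/4) = 1/2 ≈ 0.50000)
Z(E) = -3/E
r(K) = 58 - 108*K
r(Z(10)) - 25807 = (58 - (-324)/10) - 25807 = (58 - 108*(-3/10)) - 25807 = (58 + 162/5) - 25807 = 452/5 - 25807 = -128583/5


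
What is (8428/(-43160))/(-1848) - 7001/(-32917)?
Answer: 19952676577/93766049520 ≈ 0.21279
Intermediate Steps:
(8428/(-43160))/(-1848) - 7001/(-32917) = (8428*(-1/43160))*(-1/1848) - 7001*(-1/32917) = -2107/10790*(-1/1848) + 7001/32917 = 301/2848560 + 7001/32917 = 19952676577/93766049520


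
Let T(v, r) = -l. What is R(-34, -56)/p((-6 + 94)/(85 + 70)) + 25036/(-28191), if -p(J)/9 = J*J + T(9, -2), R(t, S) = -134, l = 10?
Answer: -23857646299/9831864969 ≈ -2.4266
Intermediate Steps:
T(v, r) = -10 (T(v, r) = -1*10 = -10)
p(J) = 90 - 9*J² (p(J) = -9*(J*J - 10) = -9*(J² - 10) = -9*(-10 + J²) = 90 - 9*J²)
R(-34, -56)/p((-6 + 94)/(85 + 70)) + 25036/(-28191) = -134/(90 - 9*(-6 + 94)²/(85 + 70)²) + 25036/(-28191) = -134/(90 - 9*(88/155)²) + 25036*(-1/28191) = -134/(90 - 9*(88*(1/155))²) - 25036/28191 = -134/(90 - 9*(88/155)²) - 25036/28191 = -134/(90 - 9*7744/24025) - 25036/28191 = -134/(90 - 69696/24025) - 25036/28191 = -134/2092554/24025 - 25036/28191 = -134*24025/2092554 - 25036/28191 = -1609675/1046277 - 25036/28191 = -23857646299/9831864969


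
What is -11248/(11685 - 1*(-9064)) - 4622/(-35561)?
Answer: -304088250/737855189 ≈ -0.41212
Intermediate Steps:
-11248/(11685 - 1*(-9064)) - 4622/(-35561) = -11248/(11685 + 9064) - 4622*(-1/35561) = -11248/20749 + 4622/35561 = -304088250/737855189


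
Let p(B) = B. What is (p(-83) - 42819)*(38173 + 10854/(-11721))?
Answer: -6398331046286/3907 ≈ -1.6377e+9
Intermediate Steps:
(p(-83) - 42819)*(38173 + 10854/(-11721)) = (-83 - 42819)*(38173 + 10854/(-11721)) = -42902*(38173 + 10854*(-1/11721)) = -42902*(38173 - 3618/3907) = -42902*149138293/3907 = -6398331046286/3907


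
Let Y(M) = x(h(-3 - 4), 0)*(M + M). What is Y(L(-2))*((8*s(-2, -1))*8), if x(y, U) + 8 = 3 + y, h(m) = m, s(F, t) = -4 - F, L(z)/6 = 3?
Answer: 55296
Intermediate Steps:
L(z) = 18 (L(z) = 6*3 = 18)
x(y, U) = -5 + y (x(y, U) = -8 + (3 + y) = -5 + y)
Y(M) = -24*M (Y(M) = (-5 + (-3 - 4))*(M + M) = (-5 - 7)*(2*M) = -24*M)
Y(L(-2))*((8*s(-2, -1))*8) = (-24*18)*((8*(-4 - 1*(-2)))*8) = -432*8*(-4 + 2)*8 = -432*8*(-2)*8 = -(-6912)*8 = -432*(-128) = 55296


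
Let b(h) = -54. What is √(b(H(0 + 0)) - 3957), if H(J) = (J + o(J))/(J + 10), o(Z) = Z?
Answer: I*√4011 ≈ 63.332*I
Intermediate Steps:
H(J) = 2*J/(10 + J) (H(J) = (J + J)/(J + 10) = (2*J)/(10 + J) = 2*J/(10 + J))
√(b(H(0 + 0)) - 3957) = √(-54 - 3957) = √(-4011) = I*√4011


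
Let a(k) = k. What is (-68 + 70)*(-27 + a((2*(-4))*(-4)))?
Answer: 10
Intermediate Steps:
(-68 + 70)*(-27 + a((2*(-4))*(-4))) = (-68 + 70)*(-27 + (2*(-4))*(-4)) = 2*(-27 - 8*(-4)) = 2*(-27 + 32) = 2*5 = 10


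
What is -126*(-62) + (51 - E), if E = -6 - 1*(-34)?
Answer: 7835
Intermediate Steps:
E = 28 (E = -6 + 34 = 28)
-126*(-62) + (51 - E) = -126*(-62) + (51 - 1*28) = 7812 + (51 - 28) = 7812 + 23 = 7835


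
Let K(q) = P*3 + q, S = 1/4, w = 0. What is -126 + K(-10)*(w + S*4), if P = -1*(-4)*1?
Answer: -124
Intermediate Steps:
P = 4 (P = 4*1 = 4)
S = 1/4 ≈ 0.25000
K(q) = 12 + q (K(q) = 4*3 + q = 12 + q)
-126 + K(-10)*(w + S*4) = -126 + (12 - 10)*(0 + (1/4)*4) = -126 + 2*(0 + 1) = -126 + 2*1 = -126 + 2 = -124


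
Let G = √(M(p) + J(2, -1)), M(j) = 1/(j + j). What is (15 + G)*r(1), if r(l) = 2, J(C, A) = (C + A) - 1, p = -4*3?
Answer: 30 + I*√6/6 ≈ 30.0 + 0.40825*I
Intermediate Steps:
p = -12
M(j) = 1/(2*j)
J(C, A) = -1 + A + C (J(C, A) = (A + C) - 1 = -1 + A + C)
G = I*√6/12 (G = √((½)/(-12) + (-1 - 1 + 2)) = √((½)*(-1/12) + 0) = √(-1/24 + 0) = √(-1/24) = I*√6/12 ≈ 0.20412*I)
(15 + G)*r(1) = (15 + I*√6/12)*2 = 30 + I*√6/6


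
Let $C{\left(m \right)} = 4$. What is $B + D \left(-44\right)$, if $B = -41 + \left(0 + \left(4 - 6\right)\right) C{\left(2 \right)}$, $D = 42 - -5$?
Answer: $-2117$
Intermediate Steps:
$D = 47$ ($D = 42 + 5 = 47$)
$B = -49$ ($B = -41 + \left(0 + \left(4 - 6\right)\right) 4 = -41 + \left(0 - 2\right) 4 = -41 - 8 = -49$)
$B + D \left(-44\right) = -49 + 47 \left(-44\right) = -49 - 2068 = -2117$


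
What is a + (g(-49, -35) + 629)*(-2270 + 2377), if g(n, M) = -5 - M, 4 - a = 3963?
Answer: 66554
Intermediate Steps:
a = -3959 (a = 4 - 1*3963 = 4 - 3963 = -3959)
a + (g(-49, -35) + 629)*(-2270 + 2377) = -3959 + ((-5 - 1*(-35)) + 629)*(-2270 + 2377) = -3959 + ((-5 + 35) + 629)*107 = -3959 + (30 + 629)*107 = -3959 + 659*107 = -3959 + 70513 = 66554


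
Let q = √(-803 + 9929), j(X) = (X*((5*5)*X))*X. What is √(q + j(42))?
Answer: √(1852200 + 39*√6) ≈ 1361.0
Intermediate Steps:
j(X) = 25*X³ (j(X) = (X*(25*X))*X = (25*X²)*X = 25*X³)
q = 39*√6 (q = √9126 = 39*√6 ≈ 95.530)
√(q + j(42)) = √(39*√6 + 25*42³) = √(39*√6 + 25*74088) = √(39*√6 + 1852200) = √(1852200 + 39*√6)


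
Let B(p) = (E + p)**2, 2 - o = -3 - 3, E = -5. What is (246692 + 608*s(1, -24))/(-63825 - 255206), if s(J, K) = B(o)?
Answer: -252164/319031 ≈ -0.79041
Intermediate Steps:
o = 8 (o = 2 - (-3 - 3) = 2 - 1*(-6) = 2 + 6 = 8)
B(p) = (-5 + p)**2
s(J, K) = 9 (s(J, K) = (-5 + 8)**2 = 3**2 = 9)
(246692 + 608*s(1, -24))/(-63825 - 255206) = (246692 + 608*9)/(-63825 - 255206) = (246692 + 5472)/(-319031) = 252164*(-1/319031) = -252164/319031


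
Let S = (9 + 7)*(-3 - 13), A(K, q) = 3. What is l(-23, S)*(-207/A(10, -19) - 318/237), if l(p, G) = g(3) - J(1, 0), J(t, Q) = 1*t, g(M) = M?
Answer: -11114/79 ≈ -140.68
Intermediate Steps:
J(t, Q) = t
S = -256 (S = 16*(-16) = -256)
l(p, G) = 2 (l(p, G) = 3 - 1*1 = 3 - 1 = 2)
l(-23, S)*(-207/A(10, -19) - 318/237) = 2*(-207/3 - 318/237) = 2*(-207*⅓ - 318*1/237) = 2*(-69 - 106/79) = 2*(-5557/79) = -11114/79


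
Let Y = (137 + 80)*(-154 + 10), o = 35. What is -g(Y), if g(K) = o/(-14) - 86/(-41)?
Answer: 33/82 ≈ 0.40244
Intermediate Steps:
Y = -31248 (Y = 217*(-144) = -31248)
g(K) = -33/82 (g(K) = 35/(-14) - 86/(-41) = 35*(-1/14) - 86*(-1/41) = -5/2 + 86/41 = -33/82)
-g(Y) = -1*(-33/82) = 33/82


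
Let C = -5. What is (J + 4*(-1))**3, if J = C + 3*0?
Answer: -729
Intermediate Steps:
J = -5 (J = -5 + 3*0 = -5 + 0 = -5)
(J + 4*(-1))**3 = (-5 + 4*(-1))**3 = (-5 - 4)**3 = (-9)**3 = -729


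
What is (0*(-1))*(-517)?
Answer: 0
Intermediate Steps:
(0*(-1))*(-517) = 0*(-517) = 0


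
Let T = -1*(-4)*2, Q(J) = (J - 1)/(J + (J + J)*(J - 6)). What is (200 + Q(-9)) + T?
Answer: 54278/261 ≈ 207.96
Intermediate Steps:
Q(J) = (-1 + J)/(J + 2*J*(-6 + J)) (Q(J) = (-1 + J)/(J + (2*J)*(-6 + J)) = (-1 + J)/(J + 2*J*(-6 + J)))
T = 8 (T = 4*2 = 8)
(200 + Q(-9)) + T = (200 + (-1 - 9)/((-9)*(-11 + 2*(-9)))) + 8 = (200 - ⅑*(-10)/(-11 - 18)) + 8 = (200 - ⅑*(-10)/(-29)) + 8 = (200 - ⅑*(-1/29)*(-10)) + 8 = (200 - 10/261) + 8 = 52190/261 + 8 = 54278/261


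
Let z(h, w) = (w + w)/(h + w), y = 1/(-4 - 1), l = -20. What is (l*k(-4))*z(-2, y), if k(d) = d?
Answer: 160/11 ≈ 14.545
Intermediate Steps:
y = -⅕ (y = 1/(-5) = -⅕ ≈ -0.20000)
z(h, w) = 2*w/(h + w) (z(h, w) = (2*w)/(h + w) = 2*w/(h + w))
(l*k(-4))*z(-2, y) = (-20*(-4))*(2*(-⅕)/(-2 - ⅕)) = 80*(2*(-⅕)/(-11/5)) = 80*(2*(-⅕)*(-5/11)) = 80*(2/11) = 160/11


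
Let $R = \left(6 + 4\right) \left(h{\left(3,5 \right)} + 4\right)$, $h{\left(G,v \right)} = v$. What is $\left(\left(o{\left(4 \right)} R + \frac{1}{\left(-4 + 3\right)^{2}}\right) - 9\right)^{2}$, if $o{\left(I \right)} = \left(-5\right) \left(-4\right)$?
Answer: $3211264$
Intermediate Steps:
$R = 90$ ($R = \left(6 + 4\right) \left(5 + 4\right) = 10 \cdot 9 = 90$)
$o{\left(I \right)} = 20$
$\left(\left(o{\left(4 \right)} R + \frac{1}{\left(-4 + 3\right)^{2}}\right) - 9\right)^{2} = \left(\left(20 \cdot 90 + \frac{1}{\left(-4 + 3\right)^{2}}\right) - 9\right)^{2} = \left(\left(1800 + \frac{1}{\left(-1\right)^{2}}\right) - 9\right)^{2} = \left(\left(1800 + 1^{-1}\right) - 9\right)^{2} = \left(\left(1800 + 1\right) - 9\right)^{2} = \left(1801 - 9\right)^{2} = 1792^{2} = 3211264$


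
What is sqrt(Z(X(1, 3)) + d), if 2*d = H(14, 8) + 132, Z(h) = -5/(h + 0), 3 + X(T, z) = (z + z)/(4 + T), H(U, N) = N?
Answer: sqrt(655)/3 ≈ 8.5310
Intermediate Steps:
X(T, z) = -3 + 2*z/(4 + T) (X(T, z) = -3 + (z + z)/(4 + T) = -3 + (2*z)/(4 + T) = -3 + 2*z/(4 + T))
Z(h) = -5/h
d = 70 (d = (8 + 132)/2 = (1/2)*140 = 70)
sqrt(Z(X(1, 3)) + d) = sqrt(-5*(4 + 1)/(-12 - 3*1 + 2*3) + 70) = sqrt(-5*5/(-12 - 3 + 6) + 70) = sqrt(-5/((1/5)*(-9)) + 70) = sqrt(-5/(-9/5) + 70) = sqrt(-5*(-5/9) + 70) = sqrt(25/9 + 70) = sqrt(655/9) = sqrt(655)/3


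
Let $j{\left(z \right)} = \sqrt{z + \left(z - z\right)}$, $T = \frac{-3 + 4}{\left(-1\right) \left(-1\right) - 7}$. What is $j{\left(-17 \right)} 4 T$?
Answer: $- \frac{2 i \sqrt{17}}{3} \approx - 2.7487 i$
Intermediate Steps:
$T = - \frac{1}{6}$ ($T = 1 \frac{1}{1 - 7} = 1 \frac{1}{-6} = 1 \left(- \frac{1}{6}\right) = - \frac{1}{6} \approx -0.16667$)
$j{\left(z \right)} = \sqrt{z}$ ($j{\left(z \right)} = \sqrt{z + 0} = \sqrt{z}$)
$j{\left(-17 \right)} 4 T = \sqrt{-17} \cdot 4 \left(- \frac{1}{6}\right) = i \sqrt{17} \left(- \frac{2}{3}\right) = - \frac{2 i \sqrt{17}}{3}$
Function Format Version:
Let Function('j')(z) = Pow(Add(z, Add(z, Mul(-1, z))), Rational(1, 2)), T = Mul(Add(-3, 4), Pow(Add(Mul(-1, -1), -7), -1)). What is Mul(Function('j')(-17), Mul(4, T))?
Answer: Mul(Rational(-2, 3), I, Pow(17, Rational(1, 2))) ≈ Mul(-2.7487, I)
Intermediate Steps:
T = Rational(-1, 6) (T = Mul(1, Pow(Add(1, -7), -1)) = Mul(1, Pow(-6, -1)) = Mul(1, Rational(-1, 6)) = Rational(-1, 6) ≈ -0.16667)
Function('j')(z) = Pow(z, Rational(1, 2)) (Function('j')(z) = Pow(Add(z, 0), Rational(1, 2)) = Pow(z, Rational(1, 2)))
Mul(Function('j')(-17), Mul(4, T)) = Mul(Pow(-17, Rational(1, 2)), Mul(4, Rational(-1, 6))) = Mul(Mul(I, Pow(17, Rational(1, 2))), Rational(-2, 3)) = Mul(Rational(-2, 3), I, Pow(17, Rational(1, 2)))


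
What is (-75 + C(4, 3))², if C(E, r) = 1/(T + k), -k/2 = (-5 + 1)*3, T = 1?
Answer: 3511876/625 ≈ 5619.0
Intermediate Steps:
k = 24 (k = -2*(-5 + 1)*3 = -(-8)*3 = -2*(-12) = 24)
C(E, r) = 1/25 (C(E, r) = 1/(1 + 24) = 1/25)
(-75 + C(4, 3))² = (-75 + 1/25)² = (-1874/25)² = 3511876/625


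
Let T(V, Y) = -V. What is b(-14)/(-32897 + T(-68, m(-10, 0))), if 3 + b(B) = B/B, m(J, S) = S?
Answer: 2/32829 ≈ 6.0922e-5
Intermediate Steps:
b(B) = -2 (b(B) = -3 + B/B = -3 + 1 = -2)
b(-14)/(-32897 + T(-68, m(-10, 0))) = -2/(-32897 - 1*(-68)) = -2/(-32897 + 68) = -2/(-32829) = -2*(-1/32829) = 2/32829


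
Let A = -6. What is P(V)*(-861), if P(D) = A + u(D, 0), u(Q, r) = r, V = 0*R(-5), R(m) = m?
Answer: 5166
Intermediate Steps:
V = 0 (V = 0*(-5) = 0)
P(D) = -6 (P(D) = -6 + 0 = -6)
P(V)*(-861) = -6*(-861) = 5166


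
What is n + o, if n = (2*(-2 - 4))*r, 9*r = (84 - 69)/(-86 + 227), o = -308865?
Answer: -43549985/141 ≈ -3.0887e+5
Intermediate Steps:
r = 5/423 (r = ((84 - 69)/(-86 + 227))/9 = (15/141)/9 = (15*(1/141))/9 = (⅑)*(5/47) = 5/423 ≈ 0.011820)
n = -20/141 (n = (2*(-2 - 4))*(5/423) = (2*(-6))*(5/423) = -12*5/423 = -20/141 ≈ -0.14184)
n + o = -20/141 - 308865 = -43549985/141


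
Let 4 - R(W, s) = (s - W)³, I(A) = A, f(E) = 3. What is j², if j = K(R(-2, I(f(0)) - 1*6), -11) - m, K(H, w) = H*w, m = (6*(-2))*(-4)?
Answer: 10609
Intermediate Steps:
m = 48 (m = -12*(-4) = 48)
R(W, s) = 4 - (s - W)³
j = -103 (j = (4 + (-2 - (3 - 1*6))³)*(-11) - 1*48 = (4 + (-2 - (3 - 6))³)*(-11) - 48 = (4 + (-2 - 1*(-3))³)*(-11) - 48 = (4 + (-2 + 3)³)*(-11) - 48 = (4 + 1³)*(-11) - 48 = (4 + 1)*(-11) - 48 = 5*(-11) - 48 = -55 - 48 = -103)
j² = (-103)² = 10609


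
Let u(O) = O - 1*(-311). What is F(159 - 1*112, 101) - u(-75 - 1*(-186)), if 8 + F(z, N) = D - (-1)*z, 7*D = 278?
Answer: -2403/7 ≈ -343.29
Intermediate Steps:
D = 278/7 (D = (⅐)*278 = 278/7 ≈ 39.714)
F(z, N) = 222/7 + z (F(z, N) = -8 + (278/7 - (-1)*z) = -8 + (278/7 + z) = 222/7 + z)
u(O) = 311 + O (u(O) = O + 311 = 311 + O)
F(159 - 1*112, 101) - u(-75 - 1*(-186)) = (222/7 + (159 - 1*112)) - (311 + (-75 - 1*(-186))) = (222/7 + (159 - 112)) - (311 + (-75 + 186)) = (222/7 + 47) - (311 + 111) = 551/7 - 1*422 = 551/7 - 422 = -2403/7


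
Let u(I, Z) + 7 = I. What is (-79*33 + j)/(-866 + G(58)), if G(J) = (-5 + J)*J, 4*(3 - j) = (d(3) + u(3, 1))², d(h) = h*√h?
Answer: -10459/8832 + √3/368 ≈ -1.1795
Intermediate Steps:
u(I, Z) = -7 + I
d(h) = h^(3/2)
j = 3 - (-4 + 3*√3)²/4 (j = 3 - (3^(3/2) + (-7 + 3))²/4 = 3 - (3*√3 - 4)²/4 = 3 - (-4 + 3*√3)²/4 ≈ 2.6423)
G(J) = J*(-5 + J)
(-79*33 + j)/(-866 + G(58)) = (-79*33 + (-31/4 + 6*√3))/(-866 + 58*(-5 + 58)) = (-2607 + (-31/4 + 6*√3))/(-866 + 58*53) = (-10459/4 + 6*√3)/(-866 + 3074) = (-10459/4 + 6*√3)/2208 = (-10459/4 + 6*√3)*(1/2208) = -10459/8832 + √3/368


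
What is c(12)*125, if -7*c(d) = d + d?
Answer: -3000/7 ≈ -428.57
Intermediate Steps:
c(d) = -2*d/7 (c(d) = -(d + d)/7 = -2*d/7)
c(12)*125 = -2/7*12*125 = -24/7*125 = -3000/7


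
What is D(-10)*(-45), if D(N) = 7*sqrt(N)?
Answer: -315*I*sqrt(10) ≈ -996.12*I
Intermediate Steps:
D(-10)*(-45) = (7*sqrt(-10))*(-45) = (7*(I*sqrt(10)))*(-45) = (7*I*sqrt(10))*(-45) = -315*I*sqrt(10)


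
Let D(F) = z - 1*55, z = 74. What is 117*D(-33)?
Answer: 2223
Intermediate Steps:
D(F) = 19 (D(F) = 74 - 1*55 = 74 - 55 = 19)
117*D(-33) = 117*19 = 2223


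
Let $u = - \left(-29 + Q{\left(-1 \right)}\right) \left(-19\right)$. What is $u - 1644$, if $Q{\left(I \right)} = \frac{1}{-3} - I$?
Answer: $- \frac{6547}{3} \approx -2182.3$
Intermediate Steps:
$Q{\left(I \right)} = - \frac{1}{3} - I$
$u = - \frac{1615}{3}$ ($u = - \left(-29 - - \frac{2}{3}\right) \left(-19\right) = - \left(-29 + \left(- \frac{1}{3} + 1\right)\right) \left(-19\right) = - \left(-29 + \frac{2}{3}\right) \left(-19\right) = - \frac{\left(-85\right) \left(-19\right)}{3} = \left(-1\right) \frac{1615}{3} = - \frac{1615}{3} \approx -538.33$)
$u - 1644 = - \frac{1615}{3} - 1644 = - \frac{6547}{3}$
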